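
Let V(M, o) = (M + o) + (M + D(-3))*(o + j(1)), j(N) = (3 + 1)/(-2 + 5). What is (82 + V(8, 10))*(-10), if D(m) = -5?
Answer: -1340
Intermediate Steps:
j(N) = 4/3
V(M, o) = M + o + (-5 + M)*(4/3 + o) (V(M, o) = (M + o) + (M - 5)*(o + 4/3) = (M + o) + (-5 + M)*(4/3 + o) = M + o + (-5 + M)*(4/3 + o))
(82 + V(8, 10))*(-10) = (82 + (-20/3 - 4*10 + (7/3)*8 + 8*10))*(-10) = (82 + (-20/3 - 40 + 56/3 + 80))*(-10) = (82 + 52)*(-10) = 134*(-10) = -1340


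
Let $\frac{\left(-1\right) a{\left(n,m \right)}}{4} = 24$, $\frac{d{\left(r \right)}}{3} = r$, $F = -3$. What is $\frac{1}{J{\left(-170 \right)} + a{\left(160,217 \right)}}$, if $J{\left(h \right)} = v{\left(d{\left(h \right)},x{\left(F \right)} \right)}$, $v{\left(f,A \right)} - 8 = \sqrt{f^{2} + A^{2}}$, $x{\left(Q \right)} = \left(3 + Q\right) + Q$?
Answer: $\frac{88}{252365} + \frac{3 \sqrt{28901}}{252365} \approx 0.0023696$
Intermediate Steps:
$d{\left(r \right)} = 3 r$
$a{\left(n,m \right)} = -96$ ($a{\left(n,m \right)} = \left(-4\right) 24 = -96$)
$x{\left(Q \right)} = 3 + 2 Q$
$v{\left(f,A \right)} = 8 + \sqrt{A^{2} + f^{2}}$ ($v{\left(f,A \right)} = 8 + \sqrt{f^{2} + A^{2}} = 8 + \sqrt{A^{2} + f^{2}}$)
$J{\left(h \right)} = 8 + \sqrt{9 + 9 h^{2}}$ ($J{\left(h \right)} = 8 + \sqrt{\left(3 + 2 \left(-3\right)\right)^{2} + \left(3 h\right)^{2}} = 8 + \sqrt{\left(3 - 6\right)^{2} + 9 h^{2}} = 8 + \sqrt{\left(-3\right)^{2} + 9 h^{2}} = 8 + \sqrt{9 + 9 h^{2}}$)
$\frac{1}{J{\left(-170 \right)} + a{\left(160,217 \right)}} = \frac{1}{\left(8 + 3 \sqrt{1 + \left(-170\right)^{2}}\right) - 96} = \frac{1}{\left(8 + 3 \sqrt{1 + 28900}\right) - 96} = \frac{1}{\left(8 + 3 \sqrt{28901}\right) - 96} = \frac{1}{-88 + 3 \sqrt{28901}}$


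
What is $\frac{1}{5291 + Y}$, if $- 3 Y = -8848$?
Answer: $\frac{3}{24721} \approx 0.00012135$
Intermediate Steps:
$Y = \frac{8848}{3}$ ($Y = \left(- \frac{1}{3}\right) \left(-8848\right) = \frac{8848}{3} \approx 2949.3$)
$\frac{1}{5291 + Y} = \frac{1}{5291 + \frac{8848}{3}} = \frac{1}{\frac{24721}{3}} = \frac{3}{24721}$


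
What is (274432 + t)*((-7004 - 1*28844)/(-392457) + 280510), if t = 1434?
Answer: 30369577289412988/392457 ≈ 7.7383e+10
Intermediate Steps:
(274432 + t)*((-7004 - 1*28844)/(-392457) + 280510) = (274432 + 1434)*((-7004 - 1*28844)/(-392457) + 280510) = 275866*((-7004 - 28844)*(-1/392457) + 280510) = 275866*(-35848*(-1/392457) + 280510) = 275866*(35848/392457 + 280510) = 275866*(110088148918/392457) = 30369577289412988/392457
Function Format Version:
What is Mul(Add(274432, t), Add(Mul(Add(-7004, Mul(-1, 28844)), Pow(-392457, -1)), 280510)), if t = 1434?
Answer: Rational(30369577289412988, 392457) ≈ 7.7383e+10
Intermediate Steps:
Mul(Add(274432, t), Add(Mul(Add(-7004, Mul(-1, 28844)), Pow(-392457, -1)), 280510)) = Mul(Add(274432, 1434), Add(Mul(Add(-7004, Mul(-1, 28844)), Pow(-392457, -1)), 280510)) = Mul(275866, Add(Mul(Add(-7004, -28844), Rational(-1, 392457)), 280510)) = Mul(275866, Add(Mul(-35848, Rational(-1, 392457)), 280510)) = Mul(275866, Add(Rational(35848, 392457), 280510)) = Mul(275866, Rational(110088148918, 392457)) = Rational(30369577289412988, 392457)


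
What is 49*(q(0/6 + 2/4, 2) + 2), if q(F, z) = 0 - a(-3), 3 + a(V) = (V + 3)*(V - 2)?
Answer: 245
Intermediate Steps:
a(V) = -3 + (-2 + V)*(3 + V) (a(V) = -3 + (V + 3)*(V - 2) = -3 + (3 + V)*(-2 + V) = -3 + (-2 + V)*(3 + V))
q(F, z) = 3 (q(F, z) = 0 - (-9 - 3 + (-3)**2) = 0 - (-9 - 3 + 9) = 0 - 1*(-3) = 0 + 3 = 3)
49*(q(0/6 + 2/4, 2) + 2) = 49*(3 + 2) = 49*5 = 245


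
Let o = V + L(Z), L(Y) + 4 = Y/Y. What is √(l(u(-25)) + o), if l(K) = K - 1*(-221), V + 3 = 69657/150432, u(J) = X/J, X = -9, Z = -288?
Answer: √847921786314/62680 ≈ 14.691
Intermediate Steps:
L(Y) = -3 (L(Y) = -4 + Y/Y = -4 + 1 = -3)
u(J) = -9/J
V = -127213/50144 (V = -3 + 69657/150432 = -3 + 69657*(1/150432) = -3 + 23219/50144 = -127213/50144 ≈ -2.5370)
l(K) = 221 + K (l(K) = K + 221 = 221 + K)
o = -277645/50144 (o = -127213/50144 - 3 = -277645/50144 ≈ -5.5370)
√(l(u(-25)) + o) = √((221 - 9/(-25)) - 277645/50144) = √((221 - 9*(-1/25)) - 277645/50144) = √((221 + 9/25) - 277645/50144) = √(5534/25 - 277645/50144) = √(270555771/1253600) = √847921786314/62680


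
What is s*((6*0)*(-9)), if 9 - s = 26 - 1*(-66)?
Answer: 0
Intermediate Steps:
s = -83 (s = 9 - (26 - 1*(-66)) = 9 - (26 + 66) = 9 - 1*92 = 9 - 92 = -83)
s*((6*0)*(-9)) = -83*6*0*(-9) = -0*(-9) = -83*0 = 0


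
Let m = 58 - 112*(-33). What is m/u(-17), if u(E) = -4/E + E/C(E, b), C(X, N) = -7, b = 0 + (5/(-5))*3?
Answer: 446726/317 ≈ 1409.2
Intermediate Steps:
b = -3 (b = 0 + (5*(-1/5))*3 = 0 - 1*3 = 0 - 3 = -3)
u(E) = -4/E - E/7 (u(E) = -4/E + E/(-7) = -4/E + E*(-1/7) = -4/E - E/7)
m = 3754 (m = 58 + 3696 = 3754)
m/u(-17) = 3754/(-4/(-17) - 1/7*(-17)) = 3754/(-4*(-1/17) + 17/7) = 3754/(4/17 + 17/7) = 3754/(317/119) = 3754*(119/317) = 446726/317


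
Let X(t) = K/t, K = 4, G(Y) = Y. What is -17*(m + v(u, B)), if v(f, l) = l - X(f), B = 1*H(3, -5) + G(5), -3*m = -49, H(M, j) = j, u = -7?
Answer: -6035/21 ≈ -287.38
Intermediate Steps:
m = 49/3 (m = -⅓*(-49) = 49/3 ≈ 16.333)
X(t) = 4/t
B = 0 (B = 1*(-5) + 5 = -5 + 5 = 0)
v(f, l) = l - 4/f
-17*(m + v(u, B)) = -17*(49/3 + (0 - 4/(-7))) = -17*(49/3 + (0 - 4*(-⅐))) = -17*(49/3 + (0 + 4/7)) = -17*(49/3 + 4/7) = -17*355/21 = -6035/21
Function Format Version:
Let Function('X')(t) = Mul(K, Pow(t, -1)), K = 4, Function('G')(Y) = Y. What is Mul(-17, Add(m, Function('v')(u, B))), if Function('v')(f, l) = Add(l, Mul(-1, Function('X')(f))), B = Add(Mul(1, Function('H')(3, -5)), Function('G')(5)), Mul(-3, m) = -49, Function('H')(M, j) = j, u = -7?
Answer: Rational(-6035, 21) ≈ -287.38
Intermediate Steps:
m = Rational(49, 3) (m = Mul(Rational(-1, 3), -49) = Rational(49, 3) ≈ 16.333)
Function('X')(t) = Mul(4, Pow(t, -1))
B = 0 (B = Add(Mul(1, -5), 5) = Add(-5, 5) = 0)
Function('v')(f, l) = Add(l, Mul(-4, Pow(f, -1))) (Function('v')(f, l) = Add(l, Mul(-1, Mul(4, Pow(f, -1)))) = Add(l, Mul(-4, Pow(f, -1))))
Mul(-17, Add(m, Function('v')(u, B))) = Mul(-17, Add(Rational(49, 3), Add(0, Mul(-4, Pow(-7, -1))))) = Mul(-17, Add(Rational(49, 3), Add(0, Mul(-4, Rational(-1, 7))))) = Mul(-17, Add(Rational(49, 3), Add(0, Rational(4, 7)))) = Mul(-17, Add(Rational(49, 3), Rational(4, 7))) = Mul(-17, Rational(355, 21)) = Rational(-6035, 21)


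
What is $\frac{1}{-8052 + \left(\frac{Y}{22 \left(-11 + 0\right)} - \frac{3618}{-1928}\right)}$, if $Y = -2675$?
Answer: $- \frac{116644}{937709249} \approx -0.00012439$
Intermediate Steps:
$\frac{1}{-8052 + \left(\frac{Y}{22 \left(-11 + 0\right)} - \frac{3618}{-1928}\right)} = \frac{1}{-8052 - \left(- \frac{1809}{964} + 2675 \frac{1}{22 \left(-11 + 0\right)}\right)} = \frac{1}{-8052 - \left(- \frac{1809}{964} + \frac{2675}{22 \left(-11\right)}\right)} = \frac{1}{-8052 - \left(- \frac{1809}{964} + \frac{2675}{-242}\right)} = \frac{1}{-8052 + \left(\left(-2675\right) \left(- \frac{1}{242}\right) + \frac{1809}{964}\right)} = \frac{1}{-8052 + \left(\frac{2675}{242} + \frac{1809}{964}\right)} = \frac{1}{-8052 + \frac{1508239}{116644}} = \frac{1}{- \frac{937709249}{116644}} = - \frac{116644}{937709249}$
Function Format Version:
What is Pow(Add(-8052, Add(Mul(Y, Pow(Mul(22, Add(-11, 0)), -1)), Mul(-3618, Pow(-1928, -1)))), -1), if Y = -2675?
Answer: Rational(-116644, 937709249) ≈ -0.00012439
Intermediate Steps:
Pow(Add(-8052, Add(Mul(Y, Pow(Mul(22, Add(-11, 0)), -1)), Mul(-3618, Pow(-1928, -1)))), -1) = Pow(Add(-8052, Add(Mul(-2675, Pow(Mul(22, Add(-11, 0)), -1)), Mul(-3618, Pow(-1928, -1)))), -1) = Pow(Add(-8052, Add(Mul(-2675, Pow(Mul(22, -11), -1)), Mul(-3618, Rational(-1, 1928)))), -1) = Pow(Add(-8052, Add(Mul(-2675, Pow(-242, -1)), Rational(1809, 964))), -1) = Pow(Add(-8052, Add(Mul(-2675, Rational(-1, 242)), Rational(1809, 964))), -1) = Pow(Add(-8052, Add(Rational(2675, 242), Rational(1809, 964))), -1) = Pow(Add(-8052, Rational(1508239, 116644)), -1) = Pow(Rational(-937709249, 116644), -1) = Rational(-116644, 937709249)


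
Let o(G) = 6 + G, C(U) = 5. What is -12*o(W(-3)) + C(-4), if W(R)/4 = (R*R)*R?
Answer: 1229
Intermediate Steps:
W(R) = 4*R**3 (W(R) = 4*((R*R)*R) = 4*(R**2*R) = 4*R**3)
-12*o(W(-3)) + C(-4) = -12*(6 + 4*(-3)**3) + 5 = -12*(6 + 4*(-27)) + 5 = -12*(6 - 108) + 5 = -12*(-102) + 5 = 1224 + 5 = 1229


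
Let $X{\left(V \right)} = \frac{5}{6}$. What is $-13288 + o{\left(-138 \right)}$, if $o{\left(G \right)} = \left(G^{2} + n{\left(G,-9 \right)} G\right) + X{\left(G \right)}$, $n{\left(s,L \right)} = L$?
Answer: $\frac{41993}{6} \approx 6998.8$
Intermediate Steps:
$X{\left(V \right)} = \frac{5}{6}$ ($X{\left(V \right)} = 5 \cdot \frac{1}{6} = \frac{5}{6}$)
$o{\left(G \right)} = \frac{5}{6} + G^{2} - 9 G$ ($o{\left(G \right)} = \left(G^{2} - 9 G\right) + \frac{5}{6} = \frac{5}{6} + G^{2} - 9 G$)
$-13288 + o{\left(-138 \right)} = -13288 + \left(\frac{5}{6} + \left(-138\right)^{2} - -1242\right) = -13288 + \left(\frac{5}{6} + 19044 + 1242\right) = -13288 + \frac{121721}{6} = \frac{41993}{6}$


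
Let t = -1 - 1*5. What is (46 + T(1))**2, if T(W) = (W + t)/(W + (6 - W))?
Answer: 73441/36 ≈ 2040.0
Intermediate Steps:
t = -6 (t = -1 - 5 = -6)
T(W) = -1 + W/6 (T(W) = (W - 6)/(W + (6 - W)) = (-6 + W)/6 = (-6 + W)*(1/6) = -1 + W/6)
(46 + T(1))**2 = (46 + (-1 + (1/6)*1))**2 = (46 + (-1 + 1/6))**2 = (46 - 5/6)**2 = (271/6)**2 = 73441/36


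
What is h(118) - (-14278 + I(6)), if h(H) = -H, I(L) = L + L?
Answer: 14148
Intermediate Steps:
I(L) = 2*L
h(118) - (-14278 + I(6)) = -1*118 - (-14278 + 2*6) = -118 - (-14278 + 12) = -118 - 1*(-14266) = -118 + 14266 = 14148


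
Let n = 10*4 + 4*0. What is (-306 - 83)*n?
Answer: -15560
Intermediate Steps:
n = 40 (n = 40 + 0 = 40)
(-306 - 83)*n = (-306 - 83)*40 = -389*40 = -15560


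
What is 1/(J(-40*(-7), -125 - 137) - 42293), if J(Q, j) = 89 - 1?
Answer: -1/42205 ≈ -2.3694e-5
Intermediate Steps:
J(Q, j) = 88
1/(J(-40*(-7), -125 - 137) - 42293) = 1/(88 - 42293) = 1/(-42205) = -1/42205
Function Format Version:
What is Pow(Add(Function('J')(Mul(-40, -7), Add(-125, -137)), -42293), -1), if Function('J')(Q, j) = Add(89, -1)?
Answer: Rational(-1, 42205) ≈ -2.3694e-5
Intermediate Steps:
Function('J')(Q, j) = 88
Pow(Add(Function('J')(Mul(-40, -7), Add(-125, -137)), -42293), -1) = Pow(Add(88, -42293), -1) = Pow(-42205, -1) = Rational(-1, 42205)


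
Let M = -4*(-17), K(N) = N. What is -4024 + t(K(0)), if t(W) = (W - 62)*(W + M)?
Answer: -8240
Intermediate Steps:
M = 68
t(W) = (-62 + W)*(68 + W) (t(W) = (W - 62)*(W + 68) = (-62 + W)*(68 + W))
-4024 + t(K(0)) = -4024 + (-4216 + 0² + 6*0) = -4024 + (-4216 + 0 + 0) = -4024 - 4216 = -8240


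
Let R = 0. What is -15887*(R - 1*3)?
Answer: 47661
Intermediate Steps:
-15887*(R - 1*3) = -15887*(0 - 1*3) = -15887*(0 - 3) = -15887*(-3) = 47661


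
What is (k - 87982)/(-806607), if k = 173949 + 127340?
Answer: -213307/806607 ≈ -0.26445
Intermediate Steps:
k = 301289
(k - 87982)/(-806607) = (301289 - 87982)/(-806607) = 213307*(-1/806607) = -213307/806607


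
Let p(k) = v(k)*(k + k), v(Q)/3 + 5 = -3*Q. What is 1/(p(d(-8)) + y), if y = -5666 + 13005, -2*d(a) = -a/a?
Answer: 2/14639 ≈ 0.00013662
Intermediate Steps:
v(Q) = -15 - 9*Q (v(Q) = -15 + 3*(-3*Q) = -15 - 9*Q)
d(a) = ½ (d(a) = -(-1)*a/a/2 = -(-1)/2 = -½*(-1) = ½)
p(k) = 2*k*(-15 - 9*k) (p(k) = (-15 - 9*k)*(k + k) = (-15 - 9*k)*(2*k) = 2*k*(-15 - 9*k))
y = 7339
1/(p(d(-8)) + y) = 1/(-6*½*(5 + 3*(½)) + 7339) = 1/(-6*½*(5 + 3/2) + 7339) = 1/(-6*½*13/2 + 7339) = 1/(-39/2 + 7339) = 1/(14639/2) = 2/14639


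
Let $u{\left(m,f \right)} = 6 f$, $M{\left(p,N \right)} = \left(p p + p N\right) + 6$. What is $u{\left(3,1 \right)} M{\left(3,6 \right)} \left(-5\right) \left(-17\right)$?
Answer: $16830$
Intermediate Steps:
$M{\left(p,N \right)} = 6 + p^{2} + N p$ ($M{\left(p,N \right)} = \left(p^{2} + N p\right) + 6 = 6 + p^{2} + N p$)
$u{\left(3,1 \right)} M{\left(3,6 \right)} \left(-5\right) \left(-17\right) = 6 \cdot 1 \left(6 + 3^{2} + 6 \cdot 3\right) \left(-5\right) \left(-17\right) = 6 \left(6 + 9 + 18\right) \left(-5\right) \left(-17\right) = 6 \cdot 33 \left(-5\right) \left(-17\right) = 6 \left(-165\right) \left(-17\right) = \left(-990\right) \left(-17\right) = 16830$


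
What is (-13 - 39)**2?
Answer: 2704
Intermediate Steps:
(-13 - 39)**2 = (-52)**2 = 2704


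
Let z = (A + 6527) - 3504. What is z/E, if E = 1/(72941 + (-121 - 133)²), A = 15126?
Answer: 2494707093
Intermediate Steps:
z = 18149 (z = (15126 + 6527) - 3504 = 21653 - 3504 = 18149)
E = 1/137457 (E = 1/(72941 + (-254)²) = 1/(72941 + 64516) = 1/137457 ≈ 7.2750e-6)
z/E = 18149/(1/137457) = 18149*137457 = 2494707093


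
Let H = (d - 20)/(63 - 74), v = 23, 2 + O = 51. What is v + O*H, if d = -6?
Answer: 1527/11 ≈ 138.82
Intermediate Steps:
O = 49 (O = -2 + 51 = 49)
H = 26/11 (H = (-6 - 20)/(63 - 74) = -26/(-11) = -26*(-1/11) = 26/11 ≈ 2.3636)
v + O*H = 23 + 49*(26/11) = 23 + 1274/11 = 1527/11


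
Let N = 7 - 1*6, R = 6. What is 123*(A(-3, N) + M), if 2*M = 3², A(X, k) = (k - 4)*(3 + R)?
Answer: -5535/2 ≈ -2767.5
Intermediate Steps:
N = 1 (N = 7 - 6 = 1)
A(X, k) = -36 + 9*k (A(X, k) = (k - 4)*(3 + 6) = (-4 + k)*9 = -36 + 9*k)
M = 9/2 (M = (½)*3² = (½)*9 = 9/2 ≈ 4.5000)
123*(A(-3, N) + M) = 123*((-36 + 9*1) + 9/2) = 123*((-36 + 9) + 9/2) = 123*(-27 + 9/2) = 123*(-45/2) = -5535/2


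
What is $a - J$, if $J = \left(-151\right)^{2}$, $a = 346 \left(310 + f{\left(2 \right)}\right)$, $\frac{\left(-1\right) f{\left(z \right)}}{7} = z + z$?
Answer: $74771$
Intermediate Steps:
$f{\left(z \right)} = - 14 z$ ($f{\left(z \right)} = - 7 \left(z + z\right) = - 7 \cdot 2 z = - 14 z$)
$a = 97572$ ($a = 346 \left(310 - 28\right) = 346 \cdot 282 = 97572$)
$J = 22801$
$a - J = 97572 - 22801 = 74771$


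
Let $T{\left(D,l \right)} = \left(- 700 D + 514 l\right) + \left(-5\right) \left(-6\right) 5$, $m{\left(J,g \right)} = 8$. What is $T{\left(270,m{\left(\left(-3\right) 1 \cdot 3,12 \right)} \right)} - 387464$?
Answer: $-572202$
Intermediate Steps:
$T{\left(D,l \right)} = 150 - 700 D + 514 l$ ($T{\left(D,l \right)} = \left(- 700 D + 514 l\right) + 30 \cdot 5 = \left(- 700 D + 514 l\right) + 150 = 150 - 700 D + 514 l$)
$T{\left(270,m{\left(\left(-3\right) 1 \cdot 3,12 \right)} \right)} - 387464 = \left(150 - 189000 + 514 \cdot 8\right) - 387464 = \left(150 - 189000 + 4112\right) - 387464 = -184738 - 387464 = -572202$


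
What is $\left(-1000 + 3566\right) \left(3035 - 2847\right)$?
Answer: $482408$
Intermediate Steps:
$\left(-1000 + 3566\right) \left(3035 - 2847\right) = 2566 \cdot 188 = 482408$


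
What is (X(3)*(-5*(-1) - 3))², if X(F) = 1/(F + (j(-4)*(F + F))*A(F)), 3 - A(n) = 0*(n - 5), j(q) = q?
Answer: 4/4761 ≈ 0.00084016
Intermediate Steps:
A(n) = 3 (A(n) = 3 - 0*(n - 5) = 3 - 0*(-5 + n) = 3 - 1*0 = 3 + 0 = 3)
X(F) = -1/(23*F) (X(F) = 1/(F - 4*(F + F)*3) = 1/(F - 8*F*3) = 1/(F - 24*F) = 1/(-23*F) = -1/(23*F))
(X(3)*(-5*(-1) - 3))² = ((-1/23/3)*(-5*(-1) - 3))² = ((-1/23*⅓)*(5 - 3))² = (-1/69*2)² = (-2/69)² = 4/4761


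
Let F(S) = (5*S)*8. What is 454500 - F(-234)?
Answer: 463860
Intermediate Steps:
F(S) = 40*S
454500 - F(-234) = 454500 - 40*(-234) = 454500 - 1*(-9360) = 454500 + 9360 = 463860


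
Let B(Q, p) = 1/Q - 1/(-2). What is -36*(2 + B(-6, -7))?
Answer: -84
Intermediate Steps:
B(Q, p) = ½ + 1/Q (B(Q, p) = 1/Q - 1*(-½) = 1/Q + ½ = ½ + 1/Q)
-36*(2 + B(-6, -7)) = -36*(2 + (½)*(2 - 6)/(-6)) = -36*(2 + (½)*(-⅙)*(-4)) = -36*(2 + ⅓) = -36*7/3 = -84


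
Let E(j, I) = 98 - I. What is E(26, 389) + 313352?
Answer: 313061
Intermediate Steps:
E(26, 389) + 313352 = (98 - 1*389) + 313352 = (98 - 389) + 313352 = -291 + 313352 = 313061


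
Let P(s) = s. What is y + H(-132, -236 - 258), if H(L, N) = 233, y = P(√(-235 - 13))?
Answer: 233 + 2*I*√62 ≈ 233.0 + 15.748*I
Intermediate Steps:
y = 2*I*√62 (y = √(-235 - 13) = √(-248) = 2*I*√62 ≈ 15.748*I)
y + H(-132, -236 - 258) = 2*I*√62 + 233 = 233 + 2*I*√62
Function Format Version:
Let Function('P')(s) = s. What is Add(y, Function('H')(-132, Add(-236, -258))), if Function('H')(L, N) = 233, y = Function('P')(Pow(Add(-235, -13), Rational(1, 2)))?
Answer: Add(233, Mul(2, I, Pow(62, Rational(1, 2)))) ≈ Add(233.00, Mul(15.748, I))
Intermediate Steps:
y = Mul(2, I, Pow(62, Rational(1, 2))) (y = Pow(Add(-235, -13), Rational(1, 2)) = Pow(-248, Rational(1, 2)) = Mul(2, I, Pow(62, Rational(1, 2))) ≈ Mul(15.748, I))
Add(y, Function('H')(-132, Add(-236, -258))) = Add(Mul(2, I, Pow(62, Rational(1, 2))), 233) = Add(233, Mul(2, I, Pow(62, Rational(1, 2))))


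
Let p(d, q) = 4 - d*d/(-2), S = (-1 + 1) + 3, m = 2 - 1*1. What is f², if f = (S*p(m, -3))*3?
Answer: 6561/4 ≈ 1640.3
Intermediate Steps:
m = 1 (m = 2 - 1 = 1)
S = 3 (S = 0 + 3 = 3)
p(d, q) = 4 + d²/2 (p(d, q) = 4 - d*d*(-½) = 4 - d*(-d/2) = 4 - (-1)*d²/2 = 4 + d²/2)
f = 81/2 (f = (3*(4 + (½)*1²))*3 = (3*(4 + (½)*1))*3 = (3*(4 + ½))*3 = (3*(9/2))*3 = (27/2)*3 = 81/2 ≈ 40.500)
f² = (81/2)² = 6561/4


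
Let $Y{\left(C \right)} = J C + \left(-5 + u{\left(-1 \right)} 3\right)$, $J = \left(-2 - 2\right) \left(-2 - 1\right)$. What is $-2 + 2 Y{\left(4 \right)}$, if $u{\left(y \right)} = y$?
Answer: $78$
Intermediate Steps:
$J = 12$ ($J = \left(-4\right) \left(-3\right) = 12$)
$Y{\left(C \right)} = -8 + 12 C$ ($Y{\left(C \right)} = 12 C - 8 = -8 + 12 C$)
$-2 + 2 Y{\left(4 \right)} = -2 + 2 \left(-8 + 12 \cdot 4\right) = -2 + 2 \left(-8 + 48\right) = -2 + 2 \cdot 40 = -2 + 80 = 78$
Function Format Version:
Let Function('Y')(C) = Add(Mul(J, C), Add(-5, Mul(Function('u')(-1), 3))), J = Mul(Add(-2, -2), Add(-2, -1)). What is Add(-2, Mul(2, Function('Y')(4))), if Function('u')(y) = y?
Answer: 78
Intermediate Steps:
J = 12 (J = Mul(-4, -3) = 12)
Function('Y')(C) = Add(-8, Mul(12, C)) (Function('Y')(C) = Add(Mul(12, C), Add(-5, Mul(-1, 3))) = Add(Mul(12, C), Add(-5, -3)) = Add(Mul(12, C), -8) = Add(-8, Mul(12, C)))
Add(-2, Mul(2, Function('Y')(4))) = Add(-2, Mul(2, Add(-8, Mul(12, 4)))) = Add(-2, Mul(2, Add(-8, 48))) = Add(-2, Mul(2, 40)) = Add(-2, 80) = 78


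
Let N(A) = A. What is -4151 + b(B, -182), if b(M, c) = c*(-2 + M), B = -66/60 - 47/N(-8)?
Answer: -93121/20 ≈ -4656.0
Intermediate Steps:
B = 191/40 (B = -66/60 - 47/(-8) = -66*1/60 - 47*(-⅛) = -11/10 + 47/8 = 191/40 ≈ 4.7750)
-4151 + b(B, -182) = -4151 - 182*(-2 + 191/40) = -4151 - 182*111/40 = -4151 - 10101/20 = -93121/20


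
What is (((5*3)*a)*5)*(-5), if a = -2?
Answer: 750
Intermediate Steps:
(((5*3)*a)*5)*(-5) = (((5*3)*(-2))*5)*(-5) = ((15*(-2))*5)*(-5) = -30*5*(-5) = -150*(-5) = 750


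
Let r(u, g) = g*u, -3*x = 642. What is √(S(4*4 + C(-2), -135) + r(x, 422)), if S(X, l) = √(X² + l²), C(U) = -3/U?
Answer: √(-361232 + 10*√2965)/2 ≈ 300.29*I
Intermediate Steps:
x = -214 (x = -⅓*642 = -214)
√(S(4*4 + C(-2), -135) + r(x, 422)) = √(√((4*4 - 3/(-2))² + (-135)²) + 422*(-214)) = √(√((16 - 3*(-½))² + 18225) - 90308) = √(√((16 + 3/2)² + 18225) - 90308) = √(√((35/2)² + 18225) - 90308) = √(√(1225/4 + 18225) - 90308) = √(√(74125/4) - 90308) = √(5*√2965/2 - 90308) = √(-90308 + 5*√2965/2)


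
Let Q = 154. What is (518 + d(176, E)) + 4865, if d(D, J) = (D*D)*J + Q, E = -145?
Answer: -4485983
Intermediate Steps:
d(D, J) = 154 + J*D**2 (d(D, J) = (D*D)*J + 154 = D**2*J + 154 = J*D**2 + 154 = 154 + J*D**2)
(518 + d(176, E)) + 4865 = (518 + (154 - 145*176**2)) + 4865 = (518 + (154 - 145*30976)) + 4865 = (518 + (154 - 4491520)) + 4865 = (518 - 4491366) + 4865 = -4490848 + 4865 = -4485983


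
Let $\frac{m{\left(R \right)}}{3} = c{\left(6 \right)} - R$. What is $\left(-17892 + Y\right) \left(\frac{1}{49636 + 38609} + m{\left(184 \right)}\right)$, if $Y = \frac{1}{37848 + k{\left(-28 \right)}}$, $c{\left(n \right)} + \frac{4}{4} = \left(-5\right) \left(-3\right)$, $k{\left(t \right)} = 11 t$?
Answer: $\frac{30228279628445371}{3312717300} \approx 9.1249 \cdot 10^{6}$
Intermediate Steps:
$c{\left(n \right)} = 14$ ($c{\left(n \right)} = -1 - -15 = -1 + 15 = 14$)
$Y = \frac{1}{37540}$ ($Y = \frac{1}{37848 + 11 \left(-28\right)} = \frac{1}{37848 - 308} = \frac{1}{37540} \approx 2.6638 \cdot 10^{-5}$)
$m{\left(R \right)} = 42 - 3 R$ ($m{\left(R \right)} = 3 \left(14 - R\right) = 42 - 3 R$)
$\left(-17892 + Y\right) \left(\frac{1}{49636 + 38609} + m{\left(184 \right)}\right) = \left(-17892 + \frac{1}{37540}\right) \left(\frac{1}{49636 + 38609} + \left(42 - 552\right)\right) = - \frac{671665679 \left(\frac{1}{88245} + \left(42 - 552\right)\right)}{37540} = - \frac{671665679 \left(\frac{1}{88245} - 510\right)}{37540} = \left(- \frac{671665679}{37540}\right) \left(- \frac{45004949}{88245}\right) = \frac{30228279628445371}{3312717300}$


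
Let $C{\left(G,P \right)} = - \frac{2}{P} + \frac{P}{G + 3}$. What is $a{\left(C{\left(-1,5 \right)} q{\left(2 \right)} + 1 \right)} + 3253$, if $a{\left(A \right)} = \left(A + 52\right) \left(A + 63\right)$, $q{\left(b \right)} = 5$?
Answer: $\frac{31935}{4} \approx 7983.8$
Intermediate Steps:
$C{\left(G,P \right)} = - \frac{2}{P} + \frac{P}{3 + G}$
$a{\left(A \right)} = \left(52 + A\right) \left(63 + A\right)$
$a{\left(C{\left(-1,5 \right)} q{\left(2 \right)} + 1 \right)} + 3253 = \left(3276 + \left(\frac{-6 + 5^{2} - -2}{5 \left(3 - 1\right)} 5 + 1\right)^{2} + 115 \left(\frac{-6 + 5^{2} - -2}{5 \left(3 - 1\right)} 5 + 1\right)\right) + 3253 = \left(3276 + \left(\frac{-6 + 25 + 2}{5 \cdot 2} \cdot 5 + 1\right)^{2} + 115 \left(\frac{-6 + 25 + 2}{5 \cdot 2} \cdot 5 + 1\right)\right) + 3253 = \left(3276 + \left(\frac{1}{5} \cdot \frac{1}{2} \cdot 21 \cdot 5 + 1\right)^{2} + 115 \left(\frac{1}{5} \cdot \frac{1}{2} \cdot 21 \cdot 5 + 1\right)\right) + 3253 = \left(3276 + \left(\frac{21}{10} \cdot 5 + 1\right)^{2} + 115 \left(\frac{21}{10} \cdot 5 + 1\right)\right) + 3253 = \left(3276 + \left(\frac{21}{2} + 1\right)^{2} + 115 \left(\frac{21}{2} + 1\right)\right) + 3253 = \left(3276 + \left(\frac{23}{2}\right)^{2} + 115 \cdot \frac{23}{2}\right) + 3253 = \left(3276 + \frac{529}{4} + \frac{2645}{2}\right) + 3253 = \frac{18923}{4} + 3253 = \frac{31935}{4}$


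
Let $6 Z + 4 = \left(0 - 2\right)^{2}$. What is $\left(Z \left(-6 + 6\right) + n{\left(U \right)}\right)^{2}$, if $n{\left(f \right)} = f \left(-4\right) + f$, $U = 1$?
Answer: $9$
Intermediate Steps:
$n{\left(f \right)} = - 3 f$ ($n{\left(f \right)} = - 4 f + f = - 3 f$)
$Z = 0$ ($Z = - \frac{2}{3} + \frac{\left(0 - 2\right)^{2}}{6} = - \frac{2}{3} + \frac{\left(-2\right)^{2}}{6} = - \frac{2}{3} + \frac{1}{6} \cdot 4 = - \frac{2}{3} + \frac{2}{3} = 0$)
$\left(Z \left(-6 + 6\right) + n{\left(U \right)}\right)^{2} = \left(0 \left(-6 + 6\right) - 3\right)^{2} = \left(0 \cdot 0 - 3\right)^{2} = \left(0 - 3\right)^{2} = \left(-3\right)^{2} = 9$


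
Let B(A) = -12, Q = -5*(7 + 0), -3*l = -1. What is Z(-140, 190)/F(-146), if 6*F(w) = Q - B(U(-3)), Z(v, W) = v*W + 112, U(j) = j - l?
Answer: 158928/23 ≈ 6909.9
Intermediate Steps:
l = ⅓ (l = -⅓*(-1) = ⅓ ≈ 0.33333)
U(j) = -⅓ + j (U(j) = j - 1*⅓ = j - ⅓ = -⅓ + j)
Q = -35 (Q = -5*7 = -35)
Z(v, W) = 112 + W*v (Z(v, W) = W*v + 112 = 112 + W*v)
F(w) = -23/6 (F(w) = (-35 - 1*(-12))/6 = (-35 + 12)/6 = (⅙)*(-23) = -23/6)
Z(-140, 190)/F(-146) = (112 + 190*(-140))/(-23/6) = (112 - 26600)*(-6/23) = -26488*(-6/23) = 158928/23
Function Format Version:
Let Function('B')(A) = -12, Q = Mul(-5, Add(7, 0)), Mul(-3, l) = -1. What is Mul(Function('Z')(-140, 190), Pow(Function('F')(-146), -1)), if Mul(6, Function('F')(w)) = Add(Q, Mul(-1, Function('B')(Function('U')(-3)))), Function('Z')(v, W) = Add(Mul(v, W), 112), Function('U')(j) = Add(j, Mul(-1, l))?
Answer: Rational(158928, 23) ≈ 6909.9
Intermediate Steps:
l = Rational(1, 3) (l = Mul(Rational(-1, 3), -1) = Rational(1, 3) ≈ 0.33333)
Function('U')(j) = Add(Rational(-1, 3), j) (Function('U')(j) = Add(j, Mul(-1, Rational(1, 3))) = Add(j, Rational(-1, 3)) = Add(Rational(-1, 3), j))
Q = -35 (Q = Mul(-5, 7) = -35)
Function('Z')(v, W) = Add(112, Mul(W, v)) (Function('Z')(v, W) = Add(Mul(W, v), 112) = Add(112, Mul(W, v)))
Function('F')(w) = Rational(-23, 6) (Function('F')(w) = Mul(Rational(1, 6), Add(-35, Mul(-1, -12))) = Mul(Rational(1, 6), Add(-35, 12)) = Mul(Rational(1, 6), -23) = Rational(-23, 6))
Mul(Function('Z')(-140, 190), Pow(Function('F')(-146), -1)) = Mul(Add(112, Mul(190, -140)), Pow(Rational(-23, 6), -1)) = Mul(Add(112, -26600), Rational(-6, 23)) = Mul(-26488, Rational(-6, 23)) = Rational(158928, 23)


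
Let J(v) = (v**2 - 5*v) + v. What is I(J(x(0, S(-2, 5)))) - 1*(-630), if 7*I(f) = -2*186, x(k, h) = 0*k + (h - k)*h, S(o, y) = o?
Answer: 4038/7 ≈ 576.86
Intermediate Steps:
x(k, h) = h*(h - k) (x(k, h) = 0 + h*(h - k) = h*(h - k))
J(v) = v**2 - 4*v
I(f) = -372/7 (I(f) = (-2*186)/7 = (1/7)*(-372) = -372/7)
I(J(x(0, S(-2, 5)))) - 1*(-630) = -372/7 - 1*(-630) = -372/7 + 630 = 4038/7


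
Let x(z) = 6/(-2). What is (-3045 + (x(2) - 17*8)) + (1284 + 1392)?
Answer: -508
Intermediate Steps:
x(z) = -3 (x(z) = 6*(-½) = -3)
(-3045 + (x(2) - 17*8)) + (1284 + 1392) = (-3045 + (-3 - 17*8)) + (1284 + 1392) = (-3045 + (-3 - 136)) + 2676 = (-3045 - 139) + 2676 = -3184 + 2676 = -508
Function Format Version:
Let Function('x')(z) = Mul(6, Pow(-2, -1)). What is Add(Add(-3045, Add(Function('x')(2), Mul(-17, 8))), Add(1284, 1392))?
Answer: -508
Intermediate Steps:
Function('x')(z) = -3 (Function('x')(z) = Mul(6, Rational(-1, 2)) = -3)
Add(Add(-3045, Add(Function('x')(2), Mul(-17, 8))), Add(1284, 1392)) = Add(Add(-3045, Add(-3, Mul(-17, 8))), Add(1284, 1392)) = Add(Add(-3045, Add(-3, -136)), 2676) = Add(Add(-3045, -139), 2676) = Add(-3184, 2676) = -508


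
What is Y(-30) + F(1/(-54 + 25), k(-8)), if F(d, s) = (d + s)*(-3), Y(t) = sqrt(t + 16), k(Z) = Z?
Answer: 699/29 + I*sqrt(14) ≈ 24.103 + 3.7417*I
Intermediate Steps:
Y(t) = sqrt(16 + t)
F(d, s) = -3*d - 3*s
Y(-30) + F(1/(-54 + 25), k(-8)) = sqrt(16 - 30) + (-3/(-54 + 25) - 3*(-8)) = sqrt(-14) + (-3/(-29) + 24) = I*sqrt(14) + (-3*(-1/29) + 24) = I*sqrt(14) + (3/29 + 24) = I*sqrt(14) + 699/29 = 699/29 + I*sqrt(14)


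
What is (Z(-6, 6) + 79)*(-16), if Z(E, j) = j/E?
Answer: -1248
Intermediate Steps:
(Z(-6, 6) + 79)*(-16) = (6/(-6) + 79)*(-16) = (6*(-⅙) + 79)*(-16) = (-1 + 79)*(-16) = 78*(-16) = -1248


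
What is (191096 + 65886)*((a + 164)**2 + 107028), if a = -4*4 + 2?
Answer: 33286364496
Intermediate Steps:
a = -14 (a = -16 + 2 = -14)
(191096 + 65886)*((a + 164)**2 + 107028) = (191096 + 65886)*((-14 + 164)**2 + 107028) = 256982*(150**2 + 107028) = 256982*(22500 + 107028) = 256982*129528 = 33286364496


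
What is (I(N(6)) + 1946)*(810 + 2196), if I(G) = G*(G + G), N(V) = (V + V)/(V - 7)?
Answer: 6715404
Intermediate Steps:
N(V) = 2*V/(-7 + V) (N(V) = (2*V)/(-7 + V) = 2*V/(-7 + V))
I(G) = 2*G² (I(G) = G*(2*G) = 2*G²)
(I(N(6)) + 1946)*(810 + 2196) = (2*(2*6/(-7 + 6))² + 1946)*(810 + 2196) = (2*(2*6/(-1))² + 1946)*3006 = (2*(2*6*(-1))² + 1946)*3006 = (2*(-12)² + 1946)*3006 = (2*144 + 1946)*3006 = (288 + 1946)*3006 = 2234*3006 = 6715404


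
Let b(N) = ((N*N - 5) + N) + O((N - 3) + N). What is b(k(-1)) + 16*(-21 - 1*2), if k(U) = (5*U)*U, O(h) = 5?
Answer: -338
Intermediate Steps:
k(U) = 5*U**2
b(N) = N + N**2 (b(N) = ((N*N - 5) + N) + 5 = ((N**2 - 5) + N) + 5 = ((-5 + N**2) + N) + 5 = (-5 + N + N**2) + 5 = N + N**2)
b(k(-1)) + 16*(-21 - 1*2) = (5*(-1)**2)*(1 + 5*(-1)**2) + 16*(-21 - 1*2) = (5*1)*(1 + 5*1) + 16*(-21 - 2) = 5*(1 + 5) + 16*(-23) = 5*6 - 368 = 30 - 368 = -338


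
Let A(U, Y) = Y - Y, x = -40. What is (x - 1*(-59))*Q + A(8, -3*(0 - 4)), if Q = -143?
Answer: -2717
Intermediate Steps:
A(U, Y) = 0
(x - 1*(-59))*Q + A(8, -3*(0 - 4)) = (-40 - 1*(-59))*(-143) + 0 = (-40 + 59)*(-143) + 0 = 19*(-143) + 0 = -2717 + 0 = -2717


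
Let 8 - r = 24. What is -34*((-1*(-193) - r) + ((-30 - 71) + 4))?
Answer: -3808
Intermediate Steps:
r = -16 (r = 8 - 1*24 = 8 - 24 = -16)
-34*((-1*(-193) - r) + ((-30 - 71) + 4)) = -34*((-1*(-193) - 1*(-16)) + ((-30 - 71) + 4)) = -34*((193 + 16) + (-101 + 4)) = -34*(209 - 97) = -34*112 = -3808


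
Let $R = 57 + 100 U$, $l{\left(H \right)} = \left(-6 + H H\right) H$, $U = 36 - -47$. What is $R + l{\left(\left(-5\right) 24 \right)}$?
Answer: $-1718923$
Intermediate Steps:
$U = 83$ ($U = 36 + 47 = 83$)
$l{\left(H \right)} = H \left(-6 + H^{2}\right)$ ($l{\left(H \right)} = \left(-6 + H^{2}\right) H = H \left(-6 + H^{2}\right)$)
$R = 8357$ ($R = 57 + 100 \cdot 83 = 57 + 8300 = 8357$)
$R + l{\left(\left(-5\right) 24 \right)} = 8357 + \left(-5\right) 24 \left(-6 + \left(\left(-5\right) 24\right)^{2}\right) = 8357 - 120 \left(-6 + \left(-120\right)^{2}\right) = 8357 - 120 \left(-6 + 14400\right) = 8357 - 1727280 = -1718923$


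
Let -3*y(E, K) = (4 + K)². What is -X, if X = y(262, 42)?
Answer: 2116/3 ≈ 705.33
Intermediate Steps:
y(E, K) = -(4 + K)²/3
X = -2116/3 (X = -(4 + 42)²/3 = -⅓*46² = -⅓*2116 = -2116/3 ≈ -705.33)
-X = -1*(-2116/3) = 2116/3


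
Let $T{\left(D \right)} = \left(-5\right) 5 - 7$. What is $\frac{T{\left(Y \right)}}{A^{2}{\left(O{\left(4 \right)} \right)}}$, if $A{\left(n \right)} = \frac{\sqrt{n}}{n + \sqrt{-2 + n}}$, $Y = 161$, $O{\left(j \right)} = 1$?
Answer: $- 64 i \approx - 64.0 i$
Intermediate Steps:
$T{\left(D \right)} = -32$ ($T{\left(D \right)} = -25 - 7 = -32$)
$A{\left(n \right)} = \frac{\sqrt{n}}{n + \sqrt{-2 + n}}$
$\frac{T{\left(Y \right)}}{A^{2}{\left(O{\left(4 \right)} \right)}} = - \frac{32}{\left(\frac{\sqrt{1}}{1 + \sqrt{-2 + 1}}\right)^{2}} = - \frac{32}{\left(1 \frac{1}{1 + \sqrt{-1}}\right)^{2}} = - \frac{32}{\left(1 \frac{1}{1 + i}\right)^{2}} = - \frac{32}{\left(1 \frac{1 - i}{2}\right)^{2}} = - \frac{32}{\left(\frac{1 - i}{2}\right)^{2}} = - \frac{32}{\frac{1}{4} \left(1 - i\right)^{2}} = - 32 \frac{4}{\left(1 - i\right)^{2}} = - \frac{128}{\left(1 - i\right)^{2}}$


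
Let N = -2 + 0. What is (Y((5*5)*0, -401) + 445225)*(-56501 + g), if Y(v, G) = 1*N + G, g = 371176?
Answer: 139974362850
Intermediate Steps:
N = -2
Y(v, G) = -2 + G (Y(v, G) = 1*(-2) + G = -2 + G)
(Y((5*5)*0, -401) + 445225)*(-56501 + g) = ((-2 - 401) + 445225)*(-56501 + 371176) = (-403 + 445225)*314675 = 444822*314675 = 139974362850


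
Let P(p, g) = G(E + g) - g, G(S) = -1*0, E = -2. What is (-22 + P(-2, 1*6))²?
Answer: 784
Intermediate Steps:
G(S) = 0
P(p, g) = -g (P(p, g) = 0 - g = -g)
(-22 + P(-2, 1*6))² = (-22 - 6)² = (-28)² = 784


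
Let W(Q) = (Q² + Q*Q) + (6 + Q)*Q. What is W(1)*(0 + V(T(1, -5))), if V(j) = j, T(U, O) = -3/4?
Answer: -27/4 ≈ -6.7500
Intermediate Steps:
T(U, O) = -¾ (T(U, O) = -3*¼ = -¾)
W(Q) = 2*Q² + Q*(6 + Q) (W(Q) = (Q² + Q²) + Q*(6 + Q) = 2*Q² + Q*(6 + Q))
W(1)*(0 + V(T(1, -5))) = (3*1*(2 + 1))*(0 - ¾) = (3*1*3)*(-¾) = 9*(-¾) = -27/4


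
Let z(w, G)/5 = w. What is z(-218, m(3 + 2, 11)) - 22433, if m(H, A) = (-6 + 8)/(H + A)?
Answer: -23523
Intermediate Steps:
m(H, A) = 2/(A + H)
z(w, G) = 5*w
z(-218, m(3 + 2, 11)) - 22433 = 5*(-218) - 22433 = -1090 - 22433 = -23523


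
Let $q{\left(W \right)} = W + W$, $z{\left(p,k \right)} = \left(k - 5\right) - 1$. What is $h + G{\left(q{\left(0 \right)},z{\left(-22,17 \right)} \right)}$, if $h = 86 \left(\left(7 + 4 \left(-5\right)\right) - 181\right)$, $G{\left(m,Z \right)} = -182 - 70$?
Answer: $-16936$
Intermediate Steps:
$z{\left(p,k \right)} = -6 + k$ ($z{\left(p,k \right)} = \left(-5 + k\right) - 1 = -6 + k$)
$q{\left(W \right)} = 2 W$
$G{\left(m,Z \right)} = -252$
$h = -16684$ ($h = 86 \left(\left(7 - 20\right) - 181\right) = 86 \left(-13 - 181\right) = 86 \left(-194\right) = -16684$)
$h + G{\left(q{\left(0 \right)},z{\left(-22,17 \right)} \right)} = -16684 - 252 = -16936$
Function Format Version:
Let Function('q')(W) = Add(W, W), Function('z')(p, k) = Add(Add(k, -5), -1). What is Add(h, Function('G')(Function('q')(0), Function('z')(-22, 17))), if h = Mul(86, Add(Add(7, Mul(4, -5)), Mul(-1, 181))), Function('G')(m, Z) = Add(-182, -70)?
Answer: -16936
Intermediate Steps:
Function('z')(p, k) = Add(-6, k) (Function('z')(p, k) = Add(Add(-5, k), -1) = Add(-6, k))
Function('q')(W) = Mul(2, W)
Function('G')(m, Z) = -252
h = -16684 (h = Mul(86, Add(Add(7, -20), -181)) = Mul(86, Add(-13, -181)) = Mul(86, -194) = -16684)
Add(h, Function('G')(Function('q')(0), Function('z')(-22, 17))) = Add(-16684, -252) = -16936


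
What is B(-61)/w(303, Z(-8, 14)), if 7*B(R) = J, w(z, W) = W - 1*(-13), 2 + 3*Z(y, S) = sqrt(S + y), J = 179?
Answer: 19869/9541 - 537*sqrt(6)/9541 ≈ 1.9446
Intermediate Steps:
Z(y, S) = -2/3 + sqrt(S + y)/3
w(z, W) = 13 + W (w(z, W) = W + 13 = 13 + W)
B(R) = 179/7 (B(R) = (1/7)*179 = 179/7)
B(-61)/w(303, Z(-8, 14)) = 179/(7*(13 + (-2/3 + sqrt(14 - 8)/3))) = 179/(7*(13 + (-2/3 + sqrt(6)/3))) = 179/(7*(37/3 + sqrt(6)/3))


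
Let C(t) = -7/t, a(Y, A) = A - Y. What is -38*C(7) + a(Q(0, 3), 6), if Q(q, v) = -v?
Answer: 47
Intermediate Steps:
-38*C(7) + a(Q(0, 3), 6) = -(-266)/7 + (6 - (-1)*3) = -(-266)/7 + (6 - 1*(-3)) = -38*(-1) + (6 + 3) = 38 + 9 = 47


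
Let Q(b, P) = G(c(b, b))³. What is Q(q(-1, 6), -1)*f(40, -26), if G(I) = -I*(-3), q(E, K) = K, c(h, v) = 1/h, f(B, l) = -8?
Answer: -1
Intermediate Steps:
G(I) = 3*I
Q(b, P) = 27/b³ (Q(b, P) = (3/b)³ = 27/b³)
Q(q(-1, 6), -1)*f(40, -26) = (27/6³)*(-8) = (27*(1/216))*(-8) = (⅛)*(-8) = -1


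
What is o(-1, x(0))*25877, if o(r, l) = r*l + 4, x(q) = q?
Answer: 103508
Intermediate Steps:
o(r, l) = 4 + l*r (o(r, l) = l*r + 4 = 4 + l*r)
o(-1, x(0))*25877 = (4 + 0*(-1))*25877 = (4 + 0)*25877 = 4*25877 = 103508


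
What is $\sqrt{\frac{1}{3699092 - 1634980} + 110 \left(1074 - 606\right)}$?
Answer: $\frac{\sqrt{13708346486569327}}{516028} \approx 226.89$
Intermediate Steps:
$\sqrt{\frac{1}{3699092 - 1634980} + 110 \left(1074 - 606\right)} = \sqrt{\frac{1}{3699092 - 1634980} + 110 \cdot 468} = \sqrt{\frac{1}{2064112} + 51480} = \sqrt{\frac{106260485761}{2064112}} = \frac{\sqrt{13708346486569327}}{516028}$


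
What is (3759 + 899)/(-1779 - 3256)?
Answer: -4658/5035 ≈ -0.92512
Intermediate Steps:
(3759 + 899)/(-1779 - 3256) = 4658/(-5035) = 4658*(-1/5035) = -4658/5035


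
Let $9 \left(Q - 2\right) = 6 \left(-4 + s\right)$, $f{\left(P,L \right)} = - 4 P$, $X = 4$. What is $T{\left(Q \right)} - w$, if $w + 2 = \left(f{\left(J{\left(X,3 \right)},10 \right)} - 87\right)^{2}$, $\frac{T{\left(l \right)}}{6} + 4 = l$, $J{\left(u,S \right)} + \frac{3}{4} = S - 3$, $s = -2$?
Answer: $-7090$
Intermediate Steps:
$J{\left(u,S \right)} = - \frac{15}{4} + S$ ($J{\left(u,S \right)} = - \frac{3}{4} + \left(S - 3\right) = - \frac{3}{4} + \left(-3 + S\right) = - \frac{15}{4} + S$)
$Q = -2$ ($Q = 2 + \frac{6 \left(-4 - 2\right)}{9} = 2 + \frac{6 \left(-6\right)}{9} = 2 + \frac{1}{9} \left(-36\right) = 2 - 4 = -2$)
$T{\left(l \right)} = -24 + 6 l$
$w = 7054$ ($w = -2 + \left(- 4 \left(- \frac{15}{4} + 3\right) - 87\right)^{2} = -2 + \left(\left(-4\right) \left(- \frac{3}{4}\right) - 87\right)^{2} = -2 + \left(3 - 87\right)^{2} = -2 + \left(-84\right)^{2} = -2 + 7056 = 7054$)
$T{\left(Q \right)} - w = \left(-24 + 6 \left(-2\right)\right) - 7054 = \left(-24 - 12\right) - 7054 = -36 - 7054 = -7090$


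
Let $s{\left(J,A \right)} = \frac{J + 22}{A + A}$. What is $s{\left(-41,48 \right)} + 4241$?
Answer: $\frac{407117}{96} \approx 4240.8$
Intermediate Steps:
$s{\left(J,A \right)} = \frac{22 + J}{2 A}$
$s{\left(-41,48 \right)} + 4241 = \frac{22 - 41}{2 \cdot 48} + 4241 = \frac{1}{2} \cdot \frac{1}{48} \left(-19\right) + 4241 = - \frac{19}{96} + 4241 = \frac{407117}{96}$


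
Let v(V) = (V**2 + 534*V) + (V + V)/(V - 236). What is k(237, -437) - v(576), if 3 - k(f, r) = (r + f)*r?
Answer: -61774633/85 ≈ -7.2676e+5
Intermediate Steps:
k(f, r) = 3 - r*(f + r) (k(f, r) = 3 - (r + f)*r = 3 - (f + r)*r = 3 - r*(f + r))
v(V) = V**2 + 534*V + 2*V/(-236 + V) (v(V) = (V**2 + 534*V) + (2*V)/(-236 + V) = (V**2 + 534*V) + 2*V/(-236 + V) = V**2 + 534*V + 2*V/(-236 + V))
k(237, -437) - v(576) = (3 - 1*(-437)**2 - 1*237*(-437)) - 576*(-126022 + 576**2 + 298*576)/(-236 + 576) = (3 - 1*190969 + 103569) - 576*(-126022 + 331776 + 171648)/340 = (3 - 190969 + 103569) - 576*377402/340 = -87397 - 1*54345888/85 = -87397 - 54345888/85 = -61774633/85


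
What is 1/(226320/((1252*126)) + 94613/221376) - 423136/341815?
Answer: -72121830175136/102904048704015 ≈ -0.70086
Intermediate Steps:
1/(226320/((1252*126)) + 94613/221376) - 423136/341815 = 1/(226320/157752 + 94613*(1/221376)) - 423136/341815 = 1/(226320*(1/157752) + 94613/221376) - 1*423136/341815 = 1/(9430/6573 + 94613/221376) - 423136/341815 = 1/(301051881/161678272) - 423136/341815 = 161678272/301051881 - 423136/341815 = -72121830175136/102904048704015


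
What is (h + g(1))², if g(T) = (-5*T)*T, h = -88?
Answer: 8649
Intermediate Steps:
g(T) = -5*T²
(h + g(1))² = (-88 - 5*1²)² = (-88 - 5*1)² = (-88 - 5)² = (-93)² = 8649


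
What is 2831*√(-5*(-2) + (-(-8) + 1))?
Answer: 2831*√19 ≈ 12340.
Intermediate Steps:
2831*√(-5*(-2) + (-(-8) + 1)) = 2831*√(10 + (-4*(-2) + 1)) = 2831*√(10 + (8 + 1)) = 2831*√(10 + 9) = 2831*√19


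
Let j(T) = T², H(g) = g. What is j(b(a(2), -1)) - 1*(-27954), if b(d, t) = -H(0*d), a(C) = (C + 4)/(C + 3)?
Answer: 27954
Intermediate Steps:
a(C) = (4 + C)/(3 + C)
b(d, t) = 0 (b(d, t) = -0*d = -1*0 = 0)
j(b(a(2), -1)) - 1*(-27954) = 0² - 1*(-27954) = 0 + 27954 = 27954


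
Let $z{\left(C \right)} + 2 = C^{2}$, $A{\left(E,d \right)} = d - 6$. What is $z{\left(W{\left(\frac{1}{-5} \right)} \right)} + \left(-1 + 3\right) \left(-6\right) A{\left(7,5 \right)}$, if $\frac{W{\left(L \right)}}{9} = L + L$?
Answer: $\frac{574}{25} \approx 22.96$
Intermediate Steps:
$W{\left(L \right)} = 18 L$ ($W{\left(L \right)} = 9 \left(L + L\right) = 9 \cdot 2 L = 18 L$)
$A{\left(E,d \right)} = -6 + d$
$z{\left(C \right)} = -2 + C^{2}$
$z{\left(W{\left(\frac{1}{-5} \right)} \right)} + \left(-1 + 3\right) \left(-6\right) A{\left(7,5 \right)} = \left(-2 + \left(\frac{18}{-5}\right)^{2}\right) + \left(-1 + 3\right) \left(-6\right) \left(-6 + 5\right) = \left(-2 + \left(18 \left(- \frac{1}{5}\right)\right)^{2}\right) + 2 \left(-6\right) \left(-1\right) = \left(-2 + \left(- \frac{18}{5}\right)^{2}\right) - -12 = \left(-2 + \frac{324}{25}\right) + 12 = \frac{274}{25} + 12 = \frac{574}{25}$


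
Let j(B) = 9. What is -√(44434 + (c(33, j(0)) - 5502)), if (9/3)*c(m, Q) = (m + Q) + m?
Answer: -√38957 ≈ -197.38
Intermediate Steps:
c(m, Q) = Q/3 + 2*m/3 (c(m, Q) = ((m + Q) + m)/3 = ((Q + m) + m)/3 = (Q + 2*m)/3 = Q/3 + 2*m/3)
-√(44434 + (c(33, j(0)) - 5502)) = -√(44434 + (((⅓)*9 + (⅔)*33) - 5502)) = -√(44434 + ((3 + 22) - 5502)) = -√(44434 + (25 - 5502)) = -√(44434 - 5477) = -√38957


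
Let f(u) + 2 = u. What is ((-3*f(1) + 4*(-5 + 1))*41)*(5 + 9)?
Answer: -7462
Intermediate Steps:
f(u) = -2 + u
((-3*f(1) + 4*(-5 + 1))*41)*(5 + 9) = ((-3*(-2 + 1) + 4*(-5 + 1))*41)*(5 + 9) = ((-3*(-1) + 4*(-4))*41)*14 = ((3 - 16)*41)*14 = -13*41*14 = -533*14 = -7462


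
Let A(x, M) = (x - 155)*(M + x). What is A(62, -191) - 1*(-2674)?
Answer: 14671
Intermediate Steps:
A(x, M) = (-155 + x)*(M + x)
A(62, -191) - 1*(-2674) = (62² - 155*(-191) - 155*62 - 191*62) - 1*(-2674) = (3844 + 29605 - 9610 - 11842) + 2674 = 11997 + 2674 = 14671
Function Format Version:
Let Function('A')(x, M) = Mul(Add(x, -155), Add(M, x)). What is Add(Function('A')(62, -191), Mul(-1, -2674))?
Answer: 14671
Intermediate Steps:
Function('A')(x, M) = Mul(Add(-155, x), Add(M, x))
Add(Function('A')(62, -191), Mul(-1, -2674)) = Add(Add(Pow(62, 2), Mul(-155, -191), Mul(-155, 62), Mul(-191, 62)), Mul(-1, -2674)) = Add(Add(3844, 29605, -9610, -11842), 2674) = Add(11997, 2674) = 14671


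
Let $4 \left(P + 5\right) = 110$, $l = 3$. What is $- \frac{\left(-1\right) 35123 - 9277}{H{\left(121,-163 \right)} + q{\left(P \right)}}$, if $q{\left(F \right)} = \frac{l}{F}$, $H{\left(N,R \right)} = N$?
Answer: $\frac{666000}{1817} \approx 366.54$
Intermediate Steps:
$P = \frac{45}{2}$ ($P = -5 + \frac{1}{4} \cdot 110 = -5 + \frac{55}{2} = \frac{45}{2} \approx 22.5$)
$q{\left(F \right)} = \frac{3}{F}$
$- \frac{\left(-1\right) 35123 - 9277}{H{\left(121,-163 \right)} + q{\left(P \right)}} = - \frac{\left(-1\right) 35123 - 9277}{121 + \frac{3}{\frac{45}{2}}} = - \frac{-35123 - 9277}{121 + 3 \cdot \frac{2}{45}} = - \frac{-44400}{121 + \frac{2}{15}} = - \frac{-44400}{\frac{1817}{15}} = - \frac{\left(-44400\right) 15}{1817} = \left(-1\right) \left(- \frac{666000}{1817}\right) = \frac{666000}{1817}$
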